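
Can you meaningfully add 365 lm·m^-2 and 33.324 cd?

Reduce each to base SI dimensions:
  365 lm·m^-2:  lm·m⁻² = cd·m⁻² = m⁻²·cd
  33.324 cd:  cd
m⁻²·cd ≠ cd, so they cannot be added.

No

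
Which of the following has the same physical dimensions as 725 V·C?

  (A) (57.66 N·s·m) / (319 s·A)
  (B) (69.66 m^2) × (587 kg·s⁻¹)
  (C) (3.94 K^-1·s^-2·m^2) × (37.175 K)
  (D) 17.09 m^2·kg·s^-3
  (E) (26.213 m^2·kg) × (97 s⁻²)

Reference: C·V = s·A·J·C⁻¹ = kg·m²·s⁻².
Each option:
  (A) [kg·m²·s⁻¹] / [s·A] = kg·m²·s⁻²·A⁻¹
  (B) [m²] · [kg·s⁻¹] = kg·m²·s⁻¹
  (C) [m²·s⁻²·K⁻¹] · [K] = m²·s⁻²
  (D) kg·m²·s⁻³
  (E) [kg·m²] · [s⁻²] = kg·m²·s⁻²  ← same
Only (E) matches kg·m²·s⁻².

(E)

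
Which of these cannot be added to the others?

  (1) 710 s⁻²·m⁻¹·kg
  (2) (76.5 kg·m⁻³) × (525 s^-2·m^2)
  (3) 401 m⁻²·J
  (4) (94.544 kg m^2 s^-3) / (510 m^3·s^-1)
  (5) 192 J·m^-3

In SI base units:
  (1) kg·m⁻¹·s⁻²
  (2) [kg·m⁻³] · [m²·s⁻²] = kg·m⁻¹·s⁻²
  (3) J·m⁻² = N·m·m⁻² = kg·s⁻²
  (4) [kg·m²·s⁻³] / [m³·s⁻¹] = kg·m⁻¹·s⁻²
  (5) J·m⁻³ = N·m·m⁻³ = kg·m⁻¹·s⁻²
All reduce to kg·m⁻¹·s⁻² except (3), which is kg·s⁻².

(3)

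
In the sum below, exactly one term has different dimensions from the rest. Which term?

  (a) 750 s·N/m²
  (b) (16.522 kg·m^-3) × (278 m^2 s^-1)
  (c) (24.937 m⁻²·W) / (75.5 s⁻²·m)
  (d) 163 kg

(d)

Expand each in SI base units:
  (a) N·s·m⁻² = kg·m·s⁻²·s·m⁻² = kg·m⁻¹·s⁻¹
  (b) [kg·m⁻³] · [m²·s⁻¹] = kg·m⁻¹·s⁻¹
  (c) [kg·s⁻³] / [m·s⁻²] = kg·m⁻¹·s⁻¹
  (d) kg
All reduce to kg·m⁻¹·s⁻¹ except (d), which is kg.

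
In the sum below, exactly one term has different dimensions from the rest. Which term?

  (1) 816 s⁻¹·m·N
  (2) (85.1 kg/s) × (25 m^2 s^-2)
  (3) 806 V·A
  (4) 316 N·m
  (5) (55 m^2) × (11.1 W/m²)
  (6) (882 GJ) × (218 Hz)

(4)

Expand each in SI base units:
  (1) N·m·s⁻¹ = kg·m·s⁻²·m·s⁻¹ = kg·m²·s⁻³
  (2) [kg·s⁻¹] · [m²·s⁻²] = kg·m²·s⁻³
  (3) V·A = J·C⁻¹·A = kg·m²·s⁻³
  (4) N·m = kg·m·s⁻²·m = kg·m²·s⁻²
  (5) [m²] · [kg·s⁻³] = kg·m²·s⁻³
  (6) [kg·m²·s⁻²] · [s⁻¹] = kg·m²·s⁻³
All reduce to kg·m²·s⁻³ except (4), which is kg·m²·s⁻².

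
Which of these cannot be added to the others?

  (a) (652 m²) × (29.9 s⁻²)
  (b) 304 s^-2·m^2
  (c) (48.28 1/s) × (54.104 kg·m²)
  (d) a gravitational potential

(c)

In SI base units:
  (a) [m²] · [s⁻²] = m²·s⁻²
  (b) m²·s⁻²
  (c) [s⁻¹] · [kg·m²] = kg·m²·s⁻¹
  (d) [gravitational potential] = m²·s⁻²
All reduce to m²·s⁻² except (c), which is kg·m²·s⁻¹.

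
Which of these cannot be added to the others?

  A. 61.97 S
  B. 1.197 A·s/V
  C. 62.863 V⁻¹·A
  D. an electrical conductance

Dimensions:
  A. S = Ω⁻¹ = kg⁻¹·m⁻²·s³·A²
  B. A·s·V⁻¹ = A·s·(J·C⁻¹)⁻¹ = kg⁻¹·m⁻²·s⁴·A²
  C. A·V⁻¹ = A·(J·C⁻¹)⁻¹ = kg⁻¹·m⁻²·s³·A²
  D. [electrical conductance] = kg⁻¹·m⁻²·s³·A²
All reduce to kg⁻¹·m⁻²·s³·A² except B., which is kg⁻¹·m⁻²·s⁴·A².

B.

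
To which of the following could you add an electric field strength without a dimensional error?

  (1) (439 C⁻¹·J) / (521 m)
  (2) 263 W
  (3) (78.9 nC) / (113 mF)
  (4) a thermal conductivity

Reference: [electric field strength] = kg·m·s⁻³·A⁻¹.
Each option:
  (1) [kg·m²·s⁻³·A⁻¹] / [m] = kg·m·s⁻³·A⁻¹  ← same
  (2) W = J·s⁻¹ = kg·m²·s⁻³
  (3) [s·A] / [kg⁻¹·m⁻²·s⁴·A²] = kg·m²·s⁻³·A⁻¹
  (4) [thermal conductivity] = kg·m·s⁻³·K⁻¹
Only (1) matches kg·m·s⁻³·A⁻¹.

(1)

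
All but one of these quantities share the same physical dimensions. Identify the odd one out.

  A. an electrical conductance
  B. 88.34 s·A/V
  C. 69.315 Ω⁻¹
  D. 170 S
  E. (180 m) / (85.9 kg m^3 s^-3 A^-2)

B.

Work out the base dimensions of each:
  A. [electrical conductance] = kg⁻¹·m⁻²·s³·A²
  B. A·s·V⁻¹ = A·s·(J·C⁻¹)⁻¹ = kg⁻¹·m⁻²·s⁴·A²
  C. Ω⁻¹ = (V·A⁻¹)⁻¹ = kg⁻¹·m⁻²·s³·A²
  D. S = Ω⁻¹ = kg⁻¹·m⁻²·s³·A²
  E. [m] / [kg·m³·s⁻³·A⁻²] = kg⁻¹·m⁻²·s³·A²
All reduce to kg⁻¹·m⁻²·s³·A² except B., which is kg⁻¹·m⁻²·s⁴·A².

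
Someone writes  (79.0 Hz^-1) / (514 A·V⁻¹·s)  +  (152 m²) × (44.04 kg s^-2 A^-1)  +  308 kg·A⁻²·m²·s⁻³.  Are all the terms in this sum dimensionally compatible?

Expand each in SI base units:
  (79.0 Hz^-1) / (514 A·V⁻¹·s):  [s] / [kg⁻¹·m⁻²·s⁴·A²] = kg·m²·s⁻³·A⁻²
  (152 m²) × (44.04 kg s^-2 A^-1):  [m²] · [kg·s⁻²·A⁻¹] = kg·m²·s⁻²·A⁻¹
  308 kg·A⁻²·m²·s⁻³:  kg·m²·s⁻³·A⁻²
The terms do not share a single dimension (kg·m²·s⁻²·A⁻¹ vs kg·m²·s⁻³·A⁻²).

No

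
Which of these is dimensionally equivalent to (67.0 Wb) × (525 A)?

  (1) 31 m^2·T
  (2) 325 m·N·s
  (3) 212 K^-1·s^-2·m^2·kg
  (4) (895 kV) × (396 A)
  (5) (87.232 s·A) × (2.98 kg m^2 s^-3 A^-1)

(5)

Reference: [kg·m²·s⁻²·A⁻¹] · [A] = kg·m²·s⁻².
Each option:
  (1) T·m² = Wb·m⁻²·m² = kg·m²·s⁻²·A⁻¹
  (2) N·m·s = kg·m·s⁻²·m·s = kg·m²·s⁻¹
  (3) kg·m²·s⁻²·K⁻¹
  (4) [kg·m²·s⁻³·A⁻¹] · [A] = kg·m²·s⁻³
  (5) [s·A] · [kg·m²·s⁻³·A⁻¹] = kg·m²·s⁻²  ← same
Only (5) matches kg·m²·s⁻².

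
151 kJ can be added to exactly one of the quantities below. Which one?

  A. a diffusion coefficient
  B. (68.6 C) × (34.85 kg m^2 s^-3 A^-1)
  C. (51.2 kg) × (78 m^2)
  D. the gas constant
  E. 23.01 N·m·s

Reference: J = N·m = kg·m²·s⁻².
Each option:
  A. [diffusion coefficient] = m²·s⁻¹
  B. [s·A] · [kg·m²·s⁻³·A⁻¹] = kg·m²·s⁻²  ← same
  C. [kg] · [m²] = kg·m²
  D. [gas constant] = kg·m²·s⁻²·K⁻¹·mol⁻¹
  E. N·m·s = kg·m·s⁻²·m·s = kg·m²·s⁻¹
Only B. matches kg·m²·s⁻².

B.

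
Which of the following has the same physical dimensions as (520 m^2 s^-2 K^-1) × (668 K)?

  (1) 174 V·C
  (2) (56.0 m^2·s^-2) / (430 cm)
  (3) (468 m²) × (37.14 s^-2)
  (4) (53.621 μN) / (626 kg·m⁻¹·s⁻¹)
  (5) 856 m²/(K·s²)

(3)

Reference: [m²·s⁻²·K⁻¹] · [K] = m²·s⁻².
Each option:
  (1) C·V = s·A·J·C⁻¹ = kg·m²·s⁻²
  (2) [m²·s⁻²] / [m] = m·s⁻²
  (3) [m²] · [s⁻²] = m²·s⁻²  ← same
  (4) [kg·m·s⁻²] / [kg·m⁻¹·s⁻¹] = m²·s⁻¹
  (5) m²·s⁻²·K⁻¹
Only (3) matches m²·s⁻².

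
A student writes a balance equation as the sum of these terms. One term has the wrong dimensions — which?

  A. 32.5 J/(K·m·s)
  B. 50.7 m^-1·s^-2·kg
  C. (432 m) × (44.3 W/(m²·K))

B.

Work out the base dimensions of each:
  A. J·s⁻¹·m⁻¹·K⁻¹ = N·m·s⁻¹·m⁻¹·K⁻¹ = kg·m·s⁻³·K⁻¹
  B. kg·m⁻¹·s⁻²
  C. [m] · [kg·s⁻³·K⁻¹] = kg·m·s⁻³·K⁻¹
All reduce to kg·m·s⁻³·K⁻¹ except B., which is kg·m⁻¹·s⁻².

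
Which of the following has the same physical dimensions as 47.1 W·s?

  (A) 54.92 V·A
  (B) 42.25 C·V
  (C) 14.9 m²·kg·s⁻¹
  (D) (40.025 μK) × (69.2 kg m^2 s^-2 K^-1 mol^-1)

Reference: W·s = J·s⁻¹·s = kg·m²·s⁻².
Each option:
  (A) V·A = J·C⁻¹·A = kg·m²·s⁻³
  (B) C·V = s·A·J·C⁻¹ = kg·m²·s⁻²  ← same
  (C) kg·m²·s⁻¹
  (D) [K] · [kg·m²·s⁻²·K⁻¹·mol⁻¹] = kg·m²·s⁻²·mol⁻¹
Only (B) matches kg·m²·s⁻².

(B)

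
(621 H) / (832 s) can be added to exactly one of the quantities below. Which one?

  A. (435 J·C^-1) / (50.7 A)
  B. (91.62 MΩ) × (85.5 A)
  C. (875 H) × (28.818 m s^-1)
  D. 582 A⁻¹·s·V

Reference: [kg·m²·s⁻²·A⁻²] / [s] = kg·m²·s⁻³·A⁻².
Each option:
  A. [kg·m²·s⁻³·A⁻¹] / [A] = kg·m²·s⁻³·A⁻²  ← same
  B. [kg·m²·s⁻³·A⁻²] · [A] = kg·m²·s⁻³·A⁻¹
  C. [kg·m²·s⁻²·A⁻²] · [m·s⁻¹] = kg·m³·s⁻³·A⁻²
  D. V·s·A⁻¹ = J·C⁻¹·s·A⁻¹ = kg·m²·s⁻²·A⁻²
Only A. matches kg·m²·s⁻³·A⁻².

A.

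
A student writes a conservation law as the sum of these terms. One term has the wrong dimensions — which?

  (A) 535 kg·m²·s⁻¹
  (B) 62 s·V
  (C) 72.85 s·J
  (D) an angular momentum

Reduce each to base SI dimensions:
  (A) kg·m²·s⁻¹
  (B) V·s = J·C⁻¹·s = kg·m²·s⁻²·A⁻¹
  (C) J·s = N·m·s = kg·m²·s⁻¹
  (D) [angular momentum] = kg·m²·s⁻¹
All reduce to kg·m²·s⁻¹ except (B), which is kg·m²·s⁻²·A⁻¹.

(B)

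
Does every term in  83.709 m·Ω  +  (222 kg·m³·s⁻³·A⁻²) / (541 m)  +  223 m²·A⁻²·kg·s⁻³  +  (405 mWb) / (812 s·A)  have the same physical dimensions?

In SI base units:
  83.709 m·Ω:  Ω·m = V·A⁻¹·m = kg·m³·s⁻³·A⁻²
  (222 kg·m³·s⁻³·A⁻²) / (541 m):  [kg·m³·s⁻³·A⁻²] / [m] = kg·m²·s⁻³·A⁻²
  223 m²·A⁻²·kg·s⁻³:  kg·m²·s⁻³·A⁻²
  (405 mWb) / (812 s·A):  [kg·m²·s⁻²·A⁻¹] / [s·A] = kg·m²·s⁻³·A⁻²
The terms do not share a single dimension (kg·m²·s⁻³·A⁻² vs kg·m³·s⁻³·A⁻²).

No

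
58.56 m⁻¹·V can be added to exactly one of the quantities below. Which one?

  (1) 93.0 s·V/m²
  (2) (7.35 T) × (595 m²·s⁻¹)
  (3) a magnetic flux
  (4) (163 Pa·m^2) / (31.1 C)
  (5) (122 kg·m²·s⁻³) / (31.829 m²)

(4)

Reference: V·m⁻¹ = J·C⁻¹·m⁻¹ = kg·m·s⁻³·A⁻¹.
Each option:
  (1) V·s·m⁻² = J·C⁻¹·s·m⁻² = kg·s⁻²·A⁻¹
  (2) [kg·s⁻²·A⁻¹] · [m²·s⁻¹] = kg·m²·s⁻³·A⁻¹
  (3) [magnetic flux] = kg·m²·s⁻²·A⁻¹
  (4) [kg·m·s⁻²] / [s·A] = kg·m·s⁻³·A⁻¹  ← same
  (5) [kg·m²·s⁻³] / [m²] = kg·s⁻³
Only (4) matches kg·m·s⁻³·A⁻¹.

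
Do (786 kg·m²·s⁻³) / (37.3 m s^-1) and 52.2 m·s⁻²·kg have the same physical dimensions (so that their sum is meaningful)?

Yes

Reduce each to base SI dimensions:
  (786 kg·m²·s⁻³) / (37.3 m s^-1):  [kg·m²·s⁻³] / [m·s⁻¹] = kg·m·s⁻²
  52.2 m·s⁻²·kg:  kg·m·s⁻²
Both are kg·m·s⁻², so they have the same dimensions and can be added.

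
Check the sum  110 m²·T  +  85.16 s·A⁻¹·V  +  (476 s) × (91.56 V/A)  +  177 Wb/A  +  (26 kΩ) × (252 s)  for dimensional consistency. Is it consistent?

No

Work out the base dimensions of each:
  110 m²·T:  T·m² = Wb·m⁻²·m² = kg·m²·s⁻²·A⁻¹
  85.16 s·A⁻¹·V:  V·s·A⁻¹ = J·C⁻¹·s·A⁻¹ = kg·m²·s⁻²·A⁻²
  (476 s) × (91.56 V/A):  [s] · [kg·m²·s⁻³·A⁻²] = kg·m²·s⁻²·A⁻²
  177 Wb/A:  Wb·A⁻¹ = V·s·A⁻¹ = kg·m²·s⁻²·A⁻²
  (26 kΩ) × (252 s):  [kg·m²·s⁻³·A⁻²] · [s] = kg·m²·s⁻²·A⁻²
The terms do not share a single dimension (kg·m²·s⁻²·A⁻² vs kg·m²·s⁻²·A⁻¹).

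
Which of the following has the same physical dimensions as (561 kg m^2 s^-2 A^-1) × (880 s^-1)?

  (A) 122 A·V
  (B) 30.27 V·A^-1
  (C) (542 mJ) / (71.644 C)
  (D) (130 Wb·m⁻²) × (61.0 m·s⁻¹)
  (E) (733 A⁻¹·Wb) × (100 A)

Reference: [kg·m²·s⁻²·A⁻¹] · [s⁻¹] = kg·m²·s⁻³·A⁻¹.
Each option:
  (A) V·A = J·C⁻¹·A = kg·m²·s⁻³
  (B) V·A⁻¹ = J·C⁻¹·A⁻¹ = kg·m²·s⁻³·A⁻²
  (C) [kg·m²·s⁻²] / [s·A] = kg·m²·s⁻³·A⁻¹  ← same
  (D) [kg·s⁻²·A⁻¹] · [m·s⁻¹] = kg·m·s⁻³·A⁻¹
  (E) [kg·m²·s⁻²·A⁻²] · [A] = kg·m²·s⁻²·A⁻¹
Only (C) matches kg·m²·s⁻³·A⁻¹.

(C)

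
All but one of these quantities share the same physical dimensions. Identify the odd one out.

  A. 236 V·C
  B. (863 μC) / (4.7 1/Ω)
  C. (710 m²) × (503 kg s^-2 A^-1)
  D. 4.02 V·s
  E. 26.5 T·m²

A.

Reduce each to base SI dimensions:
  A. C·V = s·A·J·C⁻¹ = kg·m²·s⁻²
  B. [s·A] / [kg⁻¹·m⁻²·s³·A²] = kg·m²·s⁻²·A⁻¹
  C. [m²] · [kg·s⁻²·A⁻¹] = kg·m²·s⁻²·A⁻¹
  D. V·s = J·C⁻¹·s = kg·m²·s⁻²·A⁻¹
  E. T·m² = Wb·m⁻²·m² = kg·m²·s⁻²·A⁻¹
All reduce to kg·m²·s⁻²·A⁻¹ except A., which is kg·m²·s⁻².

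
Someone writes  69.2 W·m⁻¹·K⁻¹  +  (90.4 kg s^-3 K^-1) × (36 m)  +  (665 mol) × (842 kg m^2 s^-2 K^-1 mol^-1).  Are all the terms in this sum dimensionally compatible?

Expand each in SI base units:
  69.2 W·m⁻¹·K⁻¹:  W·m⁻¹·K⁻¹ = J·s⁻¹·m⁻¹·K⁻¹ = kg·m·s⁻³·K⁻¹
  (90.4 kg s^-3 K^-1) × (36 m):  [kg·s⁻³·K⁻¹] · [m] = kg·m·s⁻³·K⁻¹
  (665 mol) × (842 kg m^2 s^-2 K^-1 mol^-1):  [mol] · [kg·m²·s⁻²·K⁻¹·mol⁻¹] = kg·m²·s⁻²·K⁻¹
The terms do not share a single dimension (kg·m²·s⁻²·K⁻¹ vs kg·m·s⁻³·K⁻¹).

No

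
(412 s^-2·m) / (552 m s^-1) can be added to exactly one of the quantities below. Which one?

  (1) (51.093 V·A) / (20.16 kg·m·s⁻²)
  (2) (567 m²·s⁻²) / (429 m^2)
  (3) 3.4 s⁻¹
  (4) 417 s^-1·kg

(3)

Reference: [m·s⁻²] / [m·s⁻¹] = s⁻¹.
Each option:
  (1) [kg·m²·s⁻³] / [kg·m·s⁻²] = m·s⁻¹
  (2) [m²·s⁻²] / [m²] = s⁻²
  (3) s⁻¹  ← same
  (4) kg·s⁻¹
Only (3) matches s⁻¹.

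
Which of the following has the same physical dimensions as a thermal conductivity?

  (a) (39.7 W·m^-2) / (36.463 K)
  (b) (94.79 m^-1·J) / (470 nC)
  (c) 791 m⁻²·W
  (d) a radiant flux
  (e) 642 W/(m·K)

(e)

Reference: [thermal conductivity] = kg·m·s⁻³·K⁻¹.
Each option:
  (a) [kg·s⁻³] / [K] = kg·s⁻³·K⁻¹
  (b) [kg·m·s⁻²] / [s·A] = kg·m·s⁻³·A⁻¹
  (c) W·m⁻² = J·s⁻¹·m⁻² = kg·s⁻³
  (d) [radiant flux] = kg·m²·s⁻³
  (e) W·m⁻¹·K⁻¹ = J·s⁻¹·m⁻¹·K⁻¹ = kg·m·s⁻³·K⁻¹  ← same
Only (e) matches kg·m·s⁻³·K⁻¹.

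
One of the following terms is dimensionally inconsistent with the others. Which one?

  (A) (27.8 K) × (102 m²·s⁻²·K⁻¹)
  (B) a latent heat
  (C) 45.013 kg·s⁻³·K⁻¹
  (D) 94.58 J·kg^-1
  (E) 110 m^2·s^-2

Dimensions:
  (A) [K] · [m²·s⁻²·K⁻¹] = m²·s⁻²
  (B) [latent heat] = m²·s⁻²
  (C) kg·s⁻³·K⁻¹
  (D) J·kg⁻¹ = N·m·kg⁻¹ = m²·s⁻²
  (E) m²·s⁻²
All reduce to m²·s⁻² except (C), which is kg·s⁻³·K⁻¹.

(C)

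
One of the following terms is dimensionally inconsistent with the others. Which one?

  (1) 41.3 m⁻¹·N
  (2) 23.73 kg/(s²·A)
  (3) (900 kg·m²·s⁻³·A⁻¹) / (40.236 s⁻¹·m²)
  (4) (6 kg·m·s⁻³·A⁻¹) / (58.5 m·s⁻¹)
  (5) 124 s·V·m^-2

In SI base units:
  (1) N·m⁻¹ = kg·m·s⁻²·m⁻¹ = kg·s⁻²
  (2) kg·s⁻²·A⁻¹
  (3) [kg·m²·s⁻³·A⁻¹] / [m²·s⁻¹] = kg·s⁻²·A⁻¹
  (4) [kg·m·s⁻³·A⁻¹] / [m·s⁻¹] = kg·s⁻²·A⁻¹
  (5) V·s·m⁻² = J·C⁻¹·s·m⁻² = kg·s⁻²·A⁻¹
All reduce to kg·s⁻²·A⁻¹ except (1), which is kg·s⁻².

(1)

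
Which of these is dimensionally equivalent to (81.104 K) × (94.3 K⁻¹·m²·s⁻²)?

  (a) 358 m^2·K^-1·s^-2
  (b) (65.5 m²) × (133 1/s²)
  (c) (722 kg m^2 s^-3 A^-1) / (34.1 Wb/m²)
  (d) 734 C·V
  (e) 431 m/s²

Reference: [K] · [m²·s⁻²·K⁻¹] = m²·s⁻².
Each option:
  (a) m²·s⁻²·K⁻¹
  (b) [m²] · [s⁻²] = m²·s⁻²  ← same
  (c) [kg·m²·s⁻³·A⁻¹] / [kg·s⁻²·A⁻¹] = m²·s⁻¹
  (d) C·V = s·A·J·C⁻¹ = kg·m²·s⁻²
  (e) m·s⁻²
Only (b) matches m²·s⁻².

(b)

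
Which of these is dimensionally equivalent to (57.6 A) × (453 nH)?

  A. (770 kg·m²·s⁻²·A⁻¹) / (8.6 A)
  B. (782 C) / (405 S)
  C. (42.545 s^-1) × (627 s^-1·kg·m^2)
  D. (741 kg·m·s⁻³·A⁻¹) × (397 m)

Reference: [A] · [kg·m²·s⁻²·A⁻²] = kg·m²·s⁻²·A⁻¹.
Each option:
  A. [kg·m²·s⁻²·A⁻¹] / [A] = kg·m²·s⁻²·A⁻²
  B. [s·A] / [kg⁻¹·m⁻²·s³·A²] = kg·m²·s⁻²·A⁻¹  ← same
  C. [s⁻¹] · [kg·m²·s⁻¹] = kg·m²·s⁻²
  D. [kg·m·s⁻³·A⁻¹] · [m] = kg·m²·s⁻³·A⁻¹
Only B. matches kg·m²·s⁻²·A⁻¹.

B.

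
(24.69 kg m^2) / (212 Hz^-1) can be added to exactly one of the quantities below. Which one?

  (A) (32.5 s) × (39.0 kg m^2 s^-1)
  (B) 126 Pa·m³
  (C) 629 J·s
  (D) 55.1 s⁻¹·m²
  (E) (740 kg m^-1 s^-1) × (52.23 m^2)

(C)

Reference: [kg·m²] / [s] = kg·m²·s⁻¹.
Each option:
  (A) [s] · [kg·m²·s⁻¹] = kg·m²
  (B) Pa·m³ = N·m⁻²·m³ = kg·m²·s⁻²
  (C) J·s = N·m·s = kg·m²·s⁻¹  ← same
  (D) m²·s⁻¹
  (E) [kg·m⁻¹·s⁻¹] · [m²] = kg·m·s⁻¹
Only (C) matches kg·m²·s⁻¹.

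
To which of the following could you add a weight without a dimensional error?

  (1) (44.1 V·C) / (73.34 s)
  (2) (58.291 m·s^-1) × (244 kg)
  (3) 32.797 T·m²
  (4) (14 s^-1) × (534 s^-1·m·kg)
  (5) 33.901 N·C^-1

Reference: [weight] = kg·m·s⁻².
Each option:
  (1) [kg·m²·s⁻²] / [s] = kg·m²·s⁻³
  (2) [m·s⁻¹] · [kg] = kg·m·s⁻¹
  (3) T·m² = Wb·m⁻²·m² = kg·m²·s⁻²·A⁻¹
  (4) [s⁻¹] · [kg·m·s⁻¹] = kg·m·s⁻²  ← same
  (5) N·C⁻¹ = kg·m·s⁻²·(s·A)⁻¹ = kg·m·s⁻³·A⁻¹
Only (4) matches kg·m·s⁻².

(4)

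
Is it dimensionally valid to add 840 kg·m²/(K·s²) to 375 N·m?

Expand each in SI base units:
  840 kg·m²/(K·s²):  kg·m²·s⁻²·K⁻¹
  375 N·m:  N·m = kg·m·s⁻²·m = kg·m²·s⁻²
kg·m²·s⁻²·K⁻¹ ≠ kg·m²·s⁻², so they cannot be added.

No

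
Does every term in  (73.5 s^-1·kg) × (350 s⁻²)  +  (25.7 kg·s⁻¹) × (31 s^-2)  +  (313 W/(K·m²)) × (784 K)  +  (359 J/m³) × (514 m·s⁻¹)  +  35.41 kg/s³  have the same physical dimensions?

Yes

In SI base units:
  (73.5 s^-1·kg) × (350 s⁻²):  [kg·s⁻¹] · [s⁻²] = kg·s⁻³
  (25.7 kg·s⁻¹) × (31 s^-2):  [kg·s⁻¹] · [s⁻²] = kg·s⁻³
  (313 W/(K·m²)) × (784 K):  [kg·s⁻³·K⁻¹] · [K] = kg·s⁻³
  (359 J/m³) × (514 m·s⁻¹):  [kg·m⁻¹·s⁻²] · [m·s⁻¹] = kg·s⁻³
  35.41 kg/s³:  kg·s⁻³
Every term reduces to kg·s⁻³.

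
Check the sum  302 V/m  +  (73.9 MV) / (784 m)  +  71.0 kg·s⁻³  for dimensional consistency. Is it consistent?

Work out the base dimensions of each:
  302 V/m:  V·m⁻¹ = J·C⁻¹·m⁻¹ = kg·m·s⁻³·A⁻¹
  (73.9 MV) / (784 m):  [kg·m²·s⁻³·A⁻¹] / [m] = kg·m·s⁻³·A⁻¹
  71.0 kg·s⁻³:  kg·s⁻³
The terms do not share a single dimension (kg·m·s⁻³·A⁻¹ vs kg·s⁻³).

No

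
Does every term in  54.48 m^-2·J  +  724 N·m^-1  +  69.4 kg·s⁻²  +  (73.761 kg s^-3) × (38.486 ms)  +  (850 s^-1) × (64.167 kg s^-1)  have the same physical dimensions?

Yes

Expand each in SI base units:
  54.48 m^-2·J:  J·m⁻² = N·m·m⁻² = kg·s⁻²
  724 N·m^-1:  N·m⁻¹ = kg·m·s⁻²·m⁻¹ = kg·s⁻²
  69.4 kg·s⁻²:  kg·s⁻²
  (73.761 kg s^-3) × (38.486 ms):  [kg·s⁻³] · [s] = kg·s⁻²
  (850 s^-1) × (64.167 kg s^-1):  [s⁻¹] · [kg·s⁻¹] = kg·s⁻²
Every term reduces to kg·s⁻².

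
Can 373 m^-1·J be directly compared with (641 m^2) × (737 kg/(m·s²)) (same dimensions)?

Reduce each to base SI dimensions:
  373 m^-1·J:  J·m⁻¹ = N·m·m⁻¹ = kg·m·s⁻²
  (641 m^2) × (737 kg/(m·s²)):  [m²] · [kg·m⁻¹·s⁻²] = kg·m·s⁻²
Both are kg·m·s⁻², so they have the same dimensions and can be added.

Yes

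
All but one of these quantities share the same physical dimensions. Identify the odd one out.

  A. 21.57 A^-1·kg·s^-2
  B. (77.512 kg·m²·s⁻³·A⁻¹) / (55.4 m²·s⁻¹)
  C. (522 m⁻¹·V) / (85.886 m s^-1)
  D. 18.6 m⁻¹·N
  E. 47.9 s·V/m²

D.

In SI base units:
  A. kg·s⁻²·A⁻¹
  B. [kg·m²·s⁻³·A⁻¹] / [m²·s⁻¹] = kg·s⁻²·A⁻¹
  C. [kg·m·s⁻³·A⁻¹] / [m·s⁻¹] = kg·s⁻²·A⁻¹
  D. N·m⁻¹ = kg·m·s⁻²·m⁻¹ = kg·s⁻²
  E. V·s·m⁻² = J·C⁻¹·s·m⁻² = kg·s⁻²·A⁻¹
All reduce to kg·s⁻²·A⁻¹ except D., which is kg·s⁻².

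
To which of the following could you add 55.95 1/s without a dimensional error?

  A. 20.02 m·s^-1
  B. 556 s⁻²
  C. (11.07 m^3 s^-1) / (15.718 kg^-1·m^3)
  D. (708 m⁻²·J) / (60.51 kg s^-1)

Reference: s⁻¹.
Each option:
  A. m·s⁻¹
  B. s⁻²
  C. [m³·s⁻¹] / [kg⁻¹·m³] = kg·s⁻¹
  D. [kg·s⁻²] / [kg·s⁻¹] = s⁻¹  ← same
Only D. matches s⁻¹.

D.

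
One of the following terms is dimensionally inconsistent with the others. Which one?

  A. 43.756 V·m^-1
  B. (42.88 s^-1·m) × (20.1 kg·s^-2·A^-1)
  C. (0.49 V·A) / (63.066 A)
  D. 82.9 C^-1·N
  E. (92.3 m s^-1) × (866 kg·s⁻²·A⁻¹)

C.

Work out the base dimensions of each:
  A. V·m⁻¹ = J·C⁻¹·m⁻¹ = kg·m·s⁻³·A⁻¹
  B. [m·s⁻¹] · [kg·s⁻²·A⁻¹] = kg·m·s⁻³·A⁻¹
  C. [kg·m²·s⁻³] / [A] = kg·m²·s⁻³·A⁻¹
  D. N·C⁻¹ = kg·m·s⁻²·(s·A)⁻¹ = kg·m·s⁻³·A⁻¹
  E. [m·s⁻¹] · [kg·s⁻²·A⁻¹] = kg·m·s⁻³·A⁻¹
All reduce to kg·m·s⁻³·A⁻¹ except C., which is kg·m²·s⁻³·A⁻¹.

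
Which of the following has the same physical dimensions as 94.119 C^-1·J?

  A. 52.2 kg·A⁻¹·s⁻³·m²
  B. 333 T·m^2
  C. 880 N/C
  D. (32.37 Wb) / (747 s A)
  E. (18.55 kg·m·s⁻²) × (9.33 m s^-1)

A.

Reference: J·C⁻¹ = N·m·(s·A)⁻¹ = kg·m²·s⁻³·A⁻¹.
Each option:
  A. kg·m²·s⁻³·A⁻¹  ← same
  B. T·m² = Wb·m⁻²·m² = kg·m²·s⁻²·A⁻¹
  C. N·C⁻¹ = kg·m·s⁻²·(s·A)⁻¹ = kg·m·s⁻³·A⁻¹
  D. [kg·m²·s⁻²·A⁻¹] / [s·A] = kg·m²·s⁻³·A⁻²
  E. [kg·m·s⁻²] · [m·s⁻¹] = kg·m²·s⁻³
Only A. matches kg·m²·s⁻³·A⁻¹.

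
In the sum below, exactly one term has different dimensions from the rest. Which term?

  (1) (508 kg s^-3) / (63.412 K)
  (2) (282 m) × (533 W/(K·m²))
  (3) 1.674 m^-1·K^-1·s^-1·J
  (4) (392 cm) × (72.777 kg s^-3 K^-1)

Work out the base dimensions of each:
  (1) [kg·s⁻³] / [K] = kg·s⁻³·K⁻¹
  (2) [m] · [kg·s⁻³·K⁻¹] = kg·m·s⁻³·K⁻¹
  (3) J·s⁻¹·m⁻¹·K⁻¹ = N·m·s⁻¹·m⁻¹·K⁻¹ = kg·m·s⁻³·K⁻¹
  (4) [m] · [kg·s⁻³·K⁻¹] = kg·m·s⁻³·K⁻¹
All reduce to kg·m·s⁻³·K⁻¹ except (1), which is kg·s⁻³·K⁻¹.

(1)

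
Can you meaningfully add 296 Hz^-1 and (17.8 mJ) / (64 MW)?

Yes

Work out the base dimensions of each:
  296 Hz^-1:  Hz⁻¹ = (s⁻¹)⁻¹ = s
  (17.8 mJ) / (64 MW):  [kg·m²·s⁻²] / [kg·m²·s⁻³] = s
Both are s, so they have the same dimensions and can be added.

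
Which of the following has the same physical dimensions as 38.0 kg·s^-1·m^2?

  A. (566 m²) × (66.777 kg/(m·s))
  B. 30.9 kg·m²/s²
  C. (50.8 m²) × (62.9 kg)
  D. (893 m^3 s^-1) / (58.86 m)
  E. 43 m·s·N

E.

Reference: kg·m²·s⁻¹.
Each option:
  A. [m²] · [kg·m⁻¹·s⁻¹] = kg·m·s⁻¹
  B. kg·m²·s⁻²
  C. [m²] · [kg] = kg·m²
  D. [m³·s⁻¹] / [m] = m²·s⁻¹
  E. N·m·s = kg·m·s⁻²·m·s = kg·m²·s⁻¹  ← same
Only E. matches kg·m²·s⁻¹.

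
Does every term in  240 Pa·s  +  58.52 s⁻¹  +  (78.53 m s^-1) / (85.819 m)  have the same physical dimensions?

No

Reduce each to base SI dimensions:
  240 Pa·s:  Pa·s = N·m⁻²·s = kg·m⁻¹·s⁻¹
  58.52 s⁻¹:  s⁻¹
  (78.53 m s^-1) / (85.819 m):  [m·s⁻¹] / [m] = s⁻¹
The terms do not share a single dimension (kg·m⁻¹·s⁻¹ vs s⁻¹).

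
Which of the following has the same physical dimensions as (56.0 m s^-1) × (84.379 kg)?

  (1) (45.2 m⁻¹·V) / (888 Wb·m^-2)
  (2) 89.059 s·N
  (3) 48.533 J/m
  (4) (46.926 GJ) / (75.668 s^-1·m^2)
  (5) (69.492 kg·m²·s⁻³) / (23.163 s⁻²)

Reference: [m·s⁻¹] · [kg] = kg·m·s⁻¹.
Each option:
  (1) [kg·m·s⁻³·A⁻¹] / [kg·s⁻²·A⁻¹] = m·s⁻¹
  (2) N·s = kg·m·s⁻²·s = kg·m·s⁻¹  ← same
  (3) J·m⁻¹ = N·m·m⁻¹ = kg·m·s⁻²
  (4) [kg·m²·s⁻²] / [m²·s⁻¹] = kg·s⁻¹
  (5) [kg·m²·s⁻³] / [s⁻²] = kg·m²·s⁻¹
Only (2) matches kg·m·s⁻¹.

(2)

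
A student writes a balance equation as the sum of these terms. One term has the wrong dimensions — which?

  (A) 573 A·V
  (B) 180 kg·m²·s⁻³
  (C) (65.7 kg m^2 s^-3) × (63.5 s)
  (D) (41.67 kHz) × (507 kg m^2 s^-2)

(C)

Expand each in SI base units:
  (A) V·A = J·C⁻¹·A = kg·m²·s⁻³
  (B) kg·m²·s⁻³
  (C) [kg·m²·s⁻³] · [s] = kg·m²·s⁻²
  (D) [s⁻¹] · [kg·m²·s⁻²] = kg·m²·s⁻³
All reduce to kg·m²·s⁻³ except (C), which is kg·m²·s⁻².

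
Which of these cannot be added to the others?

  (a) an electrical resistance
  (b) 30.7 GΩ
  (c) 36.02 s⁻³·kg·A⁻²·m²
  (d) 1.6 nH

In SI base units:
  (a) [electrical resistance] = kg·m²·s⁻³·A⁻²
  (b) Ω = V·A⁻¹ = kg·m²·s⁻³·A⁻²
  (c) kg·m²·s⁻³·A⁻²
  (d) H = V·s·A⁻¹ = kg·m²·s⁻²·A⁻²
All reduce to kg·m²·s⁻³·A⁻² except (d), which is kg·m²·s⁻²·A⁻².

(d)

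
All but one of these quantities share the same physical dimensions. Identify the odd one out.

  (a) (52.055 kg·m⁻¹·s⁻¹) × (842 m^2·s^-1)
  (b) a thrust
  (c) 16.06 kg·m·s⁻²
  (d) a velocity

(d)

Expand each in SI base units:
  (a) [kg·m⁻¹·s⁻¹] · [m²·s⁻¹] = kg·m·s⁻²
  (b) [thrust] = kg·m·s⁻²
  (c) kg·m·s⁻²
  (d) [velocity] = m·s⁻¹
All reduce to kg·m·s⁻² except (d), which is m·s⁻¹.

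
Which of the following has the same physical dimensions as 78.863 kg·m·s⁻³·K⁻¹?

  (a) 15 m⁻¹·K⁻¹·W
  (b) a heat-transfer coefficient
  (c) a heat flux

(a)

Reference: kg·m·s⁻³·K⁻¹.
Each option:
  (a) W·m⁻¹·K⁻¹ = J·s⁻¹·m⁻¹·K⁻¹ = kg·m·s⁻³·K⁻¹  ← same
  (b) [heat-transfer coefficient] = kg·s⁻³·K⁻¹
  (c) [heat flux] = kg·s⁻³
Only (a) matches kg·m·s⁻³·K⁻¹.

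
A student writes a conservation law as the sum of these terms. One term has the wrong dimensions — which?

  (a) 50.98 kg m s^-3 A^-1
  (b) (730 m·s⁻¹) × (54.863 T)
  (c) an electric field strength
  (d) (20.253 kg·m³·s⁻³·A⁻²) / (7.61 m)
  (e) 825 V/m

(d)

Reduce each to base SI dimensions:
  (a) kg·m·s⁻³·A⁻¹
  (b) [m·s⁻¹] · [kg·s⁻²·A⁻¹] = kg·m·s⁻³·A⁻¹
  (c) [electric field strength] = kg·m·s⁻³·A⁻¹
  (d) [kg·m³·s⁻³·A⁻²] / [m] = kg·m²·s⁻³·A⁻²
  (e) V·m⁻¹ = J·C⁻¹·m⁻¹ = kg·m·s⁻³·A⁻¹
All reduce to kg·m·s⁻³·A⁻¹ except (d), which is kg·m²·s⁻³·A⁻².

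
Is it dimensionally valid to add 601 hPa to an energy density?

Work out the base dimensions of each:
  601 hPa:  Pa = N·m⁻² = kg·m⁻¹·s⁻²
  an energy density:  [energy density] = kg·m⁻¹·s⁻²
Both are kg·m⁻¹·s⁻², so they have the same dimensions and can be added.

Yes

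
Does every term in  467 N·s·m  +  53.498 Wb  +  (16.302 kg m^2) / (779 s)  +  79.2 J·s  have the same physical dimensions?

No

In SI base units:
  467 N·s·m:  N·m·s = kg·m·s⁻²·m·s = kg·m²·s⁻¹
  53.498 Wb:  Wb = V·s = kg·m²·s⁻²·A⁻¹
  (16.302 kg m^2) / (779 s):  [kg·m²] / [s] = kg·m²·s⁻¹
  79.2 J·s:  J·s = N·m·s = kg·m²·s⁻¹
The terms do not share a single dimension (kg·m²·s⁻²·A⁻¹ vs kg·m²·s⁻¹).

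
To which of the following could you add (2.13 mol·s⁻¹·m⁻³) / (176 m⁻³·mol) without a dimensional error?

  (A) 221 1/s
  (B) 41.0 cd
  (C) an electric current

Reference: [m⁻³·s⁻¹·mol] / [m⁻³·mol] = s⁻¹.
Each option:
  (A) s⁻¹  ← same
  (B) cd
  (C) [electric current] = A
Only (A) matches s⁻¹.

(A)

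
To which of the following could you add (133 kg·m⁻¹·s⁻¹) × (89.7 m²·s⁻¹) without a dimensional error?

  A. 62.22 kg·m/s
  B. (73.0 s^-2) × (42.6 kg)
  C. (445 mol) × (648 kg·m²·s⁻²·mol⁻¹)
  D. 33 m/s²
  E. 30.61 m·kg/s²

Reference: [kg·m⁻¹·s⁻¹] · [m²·s⁻¹] = kg·m·s⁻².
Each option:
  A. kg·m·s⁻¹
  B. [s⁻²] · [kg] = kg·s⁻²
  C. [mol] · [kg·m²·s⁻²·mol⁻¹] = kg·m²·s⁻²
  D. m·s⁻²
  E. kg·m·s⁻²  ← same
Only E. matches kg·m·s⁻².

E.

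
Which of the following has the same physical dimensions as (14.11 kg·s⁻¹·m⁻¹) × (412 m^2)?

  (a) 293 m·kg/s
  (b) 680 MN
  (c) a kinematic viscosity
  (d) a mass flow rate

(a)

Reference: [kg·m⁻¹·s⁻¹] · [m²] = kg·m·s⁻¹.
Each option:
  (a) kg·m·s⁻¹  ← same
  (b) N = kg·m·s⁻²
  (c) [kinematic viscosity] = m²·s⁻¹
  (d) [mass flow rate] = kg·s⁻¹
Only (a) matches kg·m·s⁻¹.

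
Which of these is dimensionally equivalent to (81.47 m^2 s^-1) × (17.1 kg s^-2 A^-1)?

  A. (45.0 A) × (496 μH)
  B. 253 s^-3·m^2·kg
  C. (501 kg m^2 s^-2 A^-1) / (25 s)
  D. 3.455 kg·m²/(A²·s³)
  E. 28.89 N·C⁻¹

Reference: [m²·s⁻¹] · [kg·s⁻²·A⁻¹] = kg·m²·s⁻³·A⁻¹.
Each option:
  A. [A] · [kg·m²·s⁻²·A⁻²] = kg·m²·s⁻²·A⁻¹
  B. kg·m²·s⁻³
  C. [kg·m²·s⁻²·A⁻¹] / [s] = kg·m²·s⁻³·A⁻¹  ← same
  D. kg·m²·s⁻³·A⁻²
  E. N·C⁻¹ = kg·m·s⁻²·(s·A)⁻¹ = kg·m·s⁻³·A⁻¹
Only C. matches kg·m²·s⁻³·A⁻¹.

C.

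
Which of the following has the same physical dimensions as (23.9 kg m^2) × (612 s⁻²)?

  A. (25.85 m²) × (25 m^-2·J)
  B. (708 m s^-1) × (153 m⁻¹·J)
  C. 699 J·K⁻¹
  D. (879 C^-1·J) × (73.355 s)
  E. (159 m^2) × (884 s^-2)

A.

Reference: [kg·m²] · [s⁻²] = kg·m²·s⁻².
Each option:
  A. [m²] · [kg·s⁻²] = kg·m²·s⁻²  ← same
  B. [m·s⁻¹] · [kg·m·s⁻²] = kg·m²·s⁻³
  C. J·K⁻¹ = N·m·K⁻¹ = kg·m²·s⁻²·K⁻¹
  D. [kg·m²·s⁻³·A⁻¹] · [s] = kg·m²·s⁻²·A⁻¹
  E. [m²] · [s⁻²] = m²·s⁻²
Only A. matches kg·m²·s⁻².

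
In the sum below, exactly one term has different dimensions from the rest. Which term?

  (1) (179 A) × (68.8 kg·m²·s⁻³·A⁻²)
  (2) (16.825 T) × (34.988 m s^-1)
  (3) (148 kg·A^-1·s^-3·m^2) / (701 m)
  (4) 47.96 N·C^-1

(1)

Expand each in SI base units:
  (1) [A] · [kg·m²·s⁻³·A⁻²] = kg·m²·s⁻³·A⁻¹
  (2) [kg·s⁻²·A⁻¹] · [m·s⁻¹] = kg·m·s⁻³·A⁻¹
  (3) [kg·m²·s⁻³·A⁻¹] / [m] = kg·m·s⁻³·A⁻¹
  (4) N·C⁻¹ = kg·m·s⁻²·(s·A)⁻¹ = kg·m·s⁻³·A⁻¹
All reduce to kg·m·s⁻³·A⁻¹ except (1), which is kg·m²·s⁻³·A⁻¹.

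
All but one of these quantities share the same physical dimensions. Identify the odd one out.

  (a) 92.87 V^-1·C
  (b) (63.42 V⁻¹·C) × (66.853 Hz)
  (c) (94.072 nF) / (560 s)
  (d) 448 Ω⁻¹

(a)

In SI base units:
  (a) C·V⁻¹ = s·A·(J·C⁻¹)⁻¹ = kg⁻¹·m⁻²·s⁴·A²
  (b) [kg⁻¹·m⁻²·s⁴·A²] · [s⁻¹] = kg⁻¹·m⁻²·s³·A²
  (c) [kg⁻¹·m⁻²·s⁴·A²] / [s] = kg⁻¹·m⁻²·s³·A²
  (d) Ω⁻¹ = (V·A⁻¹)⁻¹ = kg⁻¹·m⁻²·s³·A²
All reduce to kg⁻¹·m⁻²·s³·A² except (a), which is kg⁻¹·m⁻²·s⁴·A².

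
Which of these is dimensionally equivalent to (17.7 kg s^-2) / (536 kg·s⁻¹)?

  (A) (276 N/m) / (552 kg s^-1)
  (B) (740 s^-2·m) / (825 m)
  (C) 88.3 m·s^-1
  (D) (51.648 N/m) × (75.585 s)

Reference: [kg·s⁻²] / [kg·s⁻¹] = s⁻¹.
Each option:
  (A) [kg·s⁻²] / [kg·s⁻¹] = s⁻¹  ← same
  (B) [m·s⁻²] / [m] = s⁻²
  (C) m·s⁻¹
  (D) [kg·s⁻²] · [s] = kg·s⁻¹
Only (A) matches s⁻¹.

(A)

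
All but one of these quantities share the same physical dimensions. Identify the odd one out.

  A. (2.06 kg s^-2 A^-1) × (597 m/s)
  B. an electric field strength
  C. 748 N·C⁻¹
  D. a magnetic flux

Dimensions:
  A. [kg·s⁻²·A⁻¹] · [m·s⁻¹] = kg·m·s⁻³·A⁻¹
  B. [electric field strength] = kg·m·s⁻³·A⁻¹
  C. N·C⁻¹ = kg·m·s⁻²·(s·A)⁻¹ = kg·m·s⁻³·A⁻¹
  D. [magnetic flux] = kg·m²·s⁻²·A⁻¹
All reduce to kg·m·s⁻³·A⁻¹ except D., which is kg·m²·s⁻²·A⁻¹.

D.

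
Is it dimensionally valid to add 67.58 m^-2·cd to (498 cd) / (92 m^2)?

Yes

Reduce each to base SI dimensions:
  67.58 m^-2·cd:  cd·m⁻² = m⁻²·cd
  (498 cd) / (92 m^2):  [cd] / [m²] = m⁻²·cd
Both are m⁻²·cd, so they have the same dimensions and can be added.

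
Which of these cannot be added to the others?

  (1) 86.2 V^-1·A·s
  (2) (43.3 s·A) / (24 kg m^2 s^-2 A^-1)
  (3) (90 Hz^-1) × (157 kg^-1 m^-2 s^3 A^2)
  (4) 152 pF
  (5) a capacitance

(2)

In SI base units:
  (1) A·s·V⁻¹ = A·s·(J·C⁻¹)⁻¹ = kg⁻¹·m⁻²·s⁴·A²
  (2) [s·A] / [kg·m²·s⁻²·A⁻¹] = kg⁻¹·m⁻²·s³·A²
  (3) [s] · [kg⁻¹·m⁻²·s³·A²] = kg⁻¹·m⁻²·s⁴·A²
  (4) F = C·V⁻¹ = kg⁻¹·m⁻²·s⁴·A²
  (5) [capacitance] = kg⁻¹·m⁻²·s⁴·A²
All reduce to kg⁻¹·m⁻²·s⁴·A² except (2), which is kg⁻¹·m⁻²·s³·A².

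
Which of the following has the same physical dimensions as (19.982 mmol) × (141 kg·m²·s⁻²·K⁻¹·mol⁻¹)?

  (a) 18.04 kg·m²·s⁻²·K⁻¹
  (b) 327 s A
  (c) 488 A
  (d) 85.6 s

(a)

Reference: [mol] · [kg·m²·s⁻²·K⁻¹·mol⁻¹] = kg·m²·s⁻²·K⁻¹.
Each option:
  (a) kg·m²·s⁻²·K⁻¹  ← same
  (b) s·A
  (c) A
  (d) s
Only (a) matches kg·m²·s⁻²·K⁻¹.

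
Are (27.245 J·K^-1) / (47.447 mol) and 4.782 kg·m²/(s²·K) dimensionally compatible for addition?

Work out the base dimensions of each:
  (27.245 J·K^-1) / (47.447 mol):  [kg·m²·s⁻²·K⁻¹] / [mol] = kg·m²·s⁻²·K⁻¹·mol⁻¹
  4.782 kg·m²/(s²·K):  kg·m²·s⁻²·K⁻¹
kg·m²·s⁻²·K⁻¹·mol⁻¹ ≠ kg·m²·s⁻²·K⁻¹, so they cannot be added.

No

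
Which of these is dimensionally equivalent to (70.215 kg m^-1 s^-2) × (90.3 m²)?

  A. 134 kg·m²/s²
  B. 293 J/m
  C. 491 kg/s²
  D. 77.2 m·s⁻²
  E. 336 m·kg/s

Reference: [kg·m⁻¹·s⁻²] · [m²] = kg·m·s⁻².
Each option:
  A. kg·m²·s⁻²
  B. J·m⁻¹ = N·m·m⁻¹ = kg·m·s⁻²  ← same
  C. kg·s⁻²
  D. m·s⁻²
  E. kg·m·s⁻¹
Only B. matches kg·m·s⁻².

B.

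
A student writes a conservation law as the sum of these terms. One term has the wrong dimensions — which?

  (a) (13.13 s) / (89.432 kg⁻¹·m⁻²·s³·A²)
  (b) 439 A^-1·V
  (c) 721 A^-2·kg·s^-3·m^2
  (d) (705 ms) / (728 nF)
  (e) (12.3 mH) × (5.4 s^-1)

Expand each in SI base units:
  (a) [s] / [kg⁻¹·m⁻²·s³·A²] = kg·m²·s⁻²·A⁻²
  (b) V·A⁻¹ = J·C⁻¹·A⁻¹ = kg·m²·s⁻³·A⁻²
  (c) kg·m²·s⁻³·A⁻²
  (d) [s] / [kg⁻¹·m⁻²·s⁴·A²] = kg·m²·s⁻³·A⁻²
  (e) [kg·m²·s⁻²·A⁻²] · [s⁻¹] = kg·m²·s⁻³·A⁻²
All reduce to kg·m²·s⁻³·A⁻² except (a), which is kg·m²·s⁻²·A⁻².

(a)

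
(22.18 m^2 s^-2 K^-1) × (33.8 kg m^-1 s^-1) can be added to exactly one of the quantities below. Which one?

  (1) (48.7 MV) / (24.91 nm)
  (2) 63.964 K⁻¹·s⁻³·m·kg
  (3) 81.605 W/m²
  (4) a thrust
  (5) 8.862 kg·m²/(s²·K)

(2)

Reference: [m²·s⁻²·K⁻¹] · [kg·m⁻¹·s⁻¹] = kg·m·s⁻³·K⁻¹.
Each option:
  (1) [kg·m²·s⁻³·A⁻¹] / [m] = kg·m·s⁻³·A⁻¹
  (2) kg·m·s⁻³·K⁻¹  ← same
  (3) W·m⁻² = J·s⁻¹·m⁻² = kg·s⁻³
  (4) [thrust] = kg·m·s⁻²
  (5) kg·m²·s⁻²·K⁻¹
Only (2) matches kg·m·s⁻³·K⁻¹.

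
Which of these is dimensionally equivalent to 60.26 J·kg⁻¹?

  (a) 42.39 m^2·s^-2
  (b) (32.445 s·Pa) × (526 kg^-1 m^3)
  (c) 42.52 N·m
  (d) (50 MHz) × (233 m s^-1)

Reference: J·kg⁻¹ = N·m·kg⁻¹ = m²·s⁻².
Each option:
  (a) m²·s⁻²  ← same
  (b) [kg·m⁻¹·s⁻¹] · [kg⁻¹·m³] = m²·s⁻¹
  (c) N·m = kg·m·s⁻²·m = kg·m²·s⁻²
  (d) [s⁻¹] · [m·s⁻¹] = m·s⁻²
Only (a) matches m²·s⁻².

(a)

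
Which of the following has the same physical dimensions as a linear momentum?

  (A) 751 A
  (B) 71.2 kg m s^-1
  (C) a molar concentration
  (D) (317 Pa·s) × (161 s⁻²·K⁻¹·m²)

(B)

Reference: [linear momentum] = kg·m·s⁻¹.
Each option:
  (A) A
  (B) kg·m·s⁻¹  ← same
  (C) [molar concentration] = m⁻³·mol
  (D) [kg·m⁻¹·s⁻¹] · [m²·s⁻²·K⁻¹] = kg·m·s⁻³·K⁻¹
Only (B) matches kg·m·s⁻¹.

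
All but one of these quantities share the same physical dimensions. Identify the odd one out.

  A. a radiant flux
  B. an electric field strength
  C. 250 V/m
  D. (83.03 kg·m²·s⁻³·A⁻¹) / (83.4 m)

A.

Dimensions:
  A. [radiant flux] = kg·m²·s⁻³
  B. [electric field strength] = kg·m·s⁻³·A⁻¹
  C. V·m⁻¹ = J·C⁻¹·m⁻¹ = kg·m·s⁻³·A⁻¹
  D. [kg·m²·s⁻³·A⁻¹] / [m] = kg·m·s⁻³·A⁻¹
All reduce to kg·m·s⁻³·A⁻¹ except A., which is kg·m²·s⁻³.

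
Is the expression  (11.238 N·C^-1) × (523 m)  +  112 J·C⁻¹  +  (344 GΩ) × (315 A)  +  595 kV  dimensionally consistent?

Yes

Reduce each to base SI dimensions:
  (11.238 N·C^-1) × (523 m):  [kg·m·s⁻³·A⁻¹] · [m] = kg·m²·s⁻³·A⁻¹
  112 J·C⁻¹:  J·C⁻¹ = N·m·(s·A)⁻¹ = kg·m²·s⁻³·A⁻¹
  (344 GΩ) × (315 A):  [kg·m²·s⁻³·A⁻²] · [A] = kg·m²·s⁻³·A⁻¹
  595 kV:  V = J·C⁻¹ = kg·m²·s⁻³·A⁻¹
Every term reduces to kg·m²·s⁻³·A⁻¹.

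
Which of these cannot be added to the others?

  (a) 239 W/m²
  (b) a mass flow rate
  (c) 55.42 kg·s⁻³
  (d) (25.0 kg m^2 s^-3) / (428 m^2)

(b)

Work out the base dimensions of each:
  (a) W·m⁻² = J·s⁻¹·m⁻² = kg·s⁻³
  (b) [mass flow rate] = kg·s⁻¹
  (c) kg·s⁻³
  (d) [kg·m²·s⁻³] / [m²] = kg·s⁻³
All reduce to kg·s⁻³ except (b), which is kg·s⁻¹.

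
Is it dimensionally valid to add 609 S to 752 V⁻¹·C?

Expand each in SI base units:
  609 S:  S = Ω⁻¹ = kg⁻¹·m⁻²·s³·A²
  752 V⁻¹·C:  C·V⁻¹ = s·A·(J·C⁻¹)⁻¹ = kg⁻¹·m⁻²·s⁴·A²
kg⁻¹·m⁻²·s³·A² ≠ kg⁻¹·m⁻²·s⁴·A², so they cannot be added.

No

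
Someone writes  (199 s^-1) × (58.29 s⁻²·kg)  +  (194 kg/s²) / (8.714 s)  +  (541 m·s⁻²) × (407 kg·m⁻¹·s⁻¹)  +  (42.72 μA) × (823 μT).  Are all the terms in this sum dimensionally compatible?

Dimensions:
  (199 s^-1) × (58.29 s⁻²·kg):  [s⁻¹] · [kg·s⁻²] = kg·s⁻³
  (194 kg/s²) / (8.714 s):  [kg·s⁻²] / [s] = kg·s⁻³
  (541 m·s⁻²) × (407 kg·m⁻¹·s⁻¹):  [m·s⁻²] · [kg·m⁻¹·s⁻¹] = kg·s⁻³
  (42.72 μA) × (823 μT):  [A] · [kg·s⁻²·A⁻¹] = kg·s⁻²
The terms do not share a single dimension (kg·s⁻² vs kg·s⁻³).

No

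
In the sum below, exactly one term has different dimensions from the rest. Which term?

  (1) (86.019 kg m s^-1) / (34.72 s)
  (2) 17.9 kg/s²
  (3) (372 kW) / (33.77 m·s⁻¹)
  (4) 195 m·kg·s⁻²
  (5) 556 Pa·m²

Work out the base dimensions of each:
  (1) [kg·m·s⁻¹] / [s] = kg·m·s⁻²
  (2) kg·s⁻²
  (3) [kg·m²·s⁻³] / [m·s⁻¹] = kg·m·s⁻²
  (4) kg·m·s⁻²
  (5) Pa·m² = N·m⁻²·m² = kg·m·s⁻²
All reduce to kg·m·s⁻² except (2), which is kg·s⁻².

(2)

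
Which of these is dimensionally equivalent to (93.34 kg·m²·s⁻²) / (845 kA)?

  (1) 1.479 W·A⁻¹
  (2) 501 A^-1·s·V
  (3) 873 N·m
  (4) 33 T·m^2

(4)

Reference: [kg·m²·s⁻²] / [A] = kg·m²·s⁻²·A⁻¹.
Each option:
  (1) W·A⁻¹ = J·s⁻¹·A⁻¹ = kg·m²·s⁻³·A⁻¹
  (2) V·s·A⁻¹ = J·C⁻¹·s·A⁻¹ = kg·m²·s⁻²·A⁻²
  (3) N·m = kg·m·s⁻²·m = kg·m²·s⁻²
  (4) T·m² = Wb·m⁻²·m² = kg·m²·s⁻²·A⁻¹  ← same
Only (4) matches kg·m²·s⁻²·A⁻¹.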